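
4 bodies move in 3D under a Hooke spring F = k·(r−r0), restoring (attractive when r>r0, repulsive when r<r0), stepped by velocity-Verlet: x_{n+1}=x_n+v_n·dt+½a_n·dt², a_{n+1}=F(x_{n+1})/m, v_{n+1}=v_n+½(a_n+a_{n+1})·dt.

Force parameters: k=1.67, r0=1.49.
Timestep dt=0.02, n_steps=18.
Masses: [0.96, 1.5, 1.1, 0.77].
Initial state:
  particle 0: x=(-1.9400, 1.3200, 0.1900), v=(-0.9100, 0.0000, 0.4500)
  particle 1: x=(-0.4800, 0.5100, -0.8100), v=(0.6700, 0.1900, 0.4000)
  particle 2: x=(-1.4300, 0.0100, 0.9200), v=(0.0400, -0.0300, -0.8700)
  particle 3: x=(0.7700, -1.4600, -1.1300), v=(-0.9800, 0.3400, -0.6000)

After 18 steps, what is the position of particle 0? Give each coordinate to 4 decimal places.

(-2.0361, 1.1087, 0.2286)

step 0: x0=(-1.9400, 1.3200, 0.1900) x1=(-0.4800, 0.5100, -0.8100) x2=(-1.4300, 0.0100, 0.9200) x3=(0.7700, -1.4600, -1.1300)
step 1: x0=(-1.9575, 1.3193, 0.1986) x1=(-0.4666, 0.5137, -0.8019) x2=(-1.4288, 0.0092, 0.9021) x3=(0.7489, -1.4518, -1.1411)
step 2: x0=(-1.9735, 1.3172, 0.2065) x1=(-0.4533, 0.5170, -0.7935) x2=(-1.4267, 0.0081, 0.8832) x3=(0.7249, -1.4407, -1.1504)
step 3: x0=(-1.9880, 1.3136, 0.2137) x1=(-0.4401, 0.5201, -0.7849) x2=(-1.4237, 0.0066, 0.8634) x3=(0.6981, -1.4268, -1.1578)
step 4: x0=(-2.0010, 1.3087, 0.2201) x1=(-0.4271, 0.5229, -0.7760) x2=(-1.4199, 0.0047, 0.8426) x3=(0.6684, -1.4101, -1.1634)
step 5: x0=(-2.0126, 1.3024, 0.2257) x1=(-0.4141, 0.5255, -0.7669) x2=(-1.4153, 0.0025, 0.8209) x3=(0.6359, -1.3907, -1.1672)
step 6: x0=(-2.0227, 1.2947, 0.2306) x1=(-0.4013, 0.5278, -0.7576) x2=(-1.4099, -0.0001, 0.7984) x3=(0.6008, -1.3687, -1.1693)
step 7: x0=(-2.0313, 1.2857, 0.2346) x1=(-0.3886, 0.5299, -0.7480) x2=(-1.4038, -0.0030, 0.7749) x3=(0.5630, -1.3440, -1.1695)
step 8: x0=(-2.0385, 1.2754, 0.2379) x1=(-0.3761, 0.5317, -0.7383) x2=(-1.3969, -0.0062, 0.7507) x3=(0.5227, -1.3169, -1.1680)
step 9: x0=(-2.0442, 1.2638, 0.2404) x1=(-0.3638, 0.5334, -0.7283) x2=(-1.3893, -0.0098, 0.7257) x3=(0.4800, -1.2873, -1.1648)
step 10: x0=(-2.0485, 1.2510, 0.2421) x1=(-0.3517, 0.5349, -0.7181) x2=(-1.3810, -0.0136, 0.6999) x3=(0.4349, -1.2554, -1.1600)
step 11: x0=(-2.0514, 1.2370, 0.2430) x1=(-0.3398, 0.5363, -0.7078) x2=(-1.3720, -0.0177, 0.6734) x3=(0.3876, -1.2212, -1.1535)
step 12: x0=(-2.0530, 1.2218, 0.2431) x1=(-0.3281, 0.5375, -0.6973) x2=(-1.3625, -0.0222, 0.6463) x3=(0.3381, -1.1849, -1.1455)
step 13: x0=(-2.0533, 1.2054, 0.2425) x1=(-0.3167, 0.5385, -0.6865) x2=(-1.3524, -0.0269, 0.6185) x3=(0.2866, -1.1466, -1.1359)
step 14: x0=(-2.0522, 1.1880, 0.2412) x1=(-0.3055, 0.5395, -0.6757) x2=(-1.3417, -0.0318, 0.5901) x3=(0.2332, -1.1063, -1.1249)
step 15: x0=(-2.0499, 1.1696, 0.2391) x1=(-0.2945, 0.5404, -0.6646) x2=(-1.3305, -0.0370, 0.5612) x3=(0.1780, -1.0643, -1.1126)
step 16: x0=(-2.0465, 1.1502, 0.2363) x1=(-0.2838, 0.5413, -0.6534) x2=(-1.3189, -0.0425, 0.5318) x3=(0.1211, -1.0207, -1.0989)
step 17: x0=(-2.0418, 1.1299, 0.2327) x1=(-0.2733, 0.5421, -0.6421) x2=(-1.3069, -0.0481, 0.5020) x3=(0.0627, -0.9755, -1.0841)
step 18: x0=(-2.0361, 1.1087, 0.2286) x1=(-0.2631, 0.5429, -0.6306) x2=(-1.2945, -0.0539, 0.4718) x3=(0.0029, -0.9290, -1.0681)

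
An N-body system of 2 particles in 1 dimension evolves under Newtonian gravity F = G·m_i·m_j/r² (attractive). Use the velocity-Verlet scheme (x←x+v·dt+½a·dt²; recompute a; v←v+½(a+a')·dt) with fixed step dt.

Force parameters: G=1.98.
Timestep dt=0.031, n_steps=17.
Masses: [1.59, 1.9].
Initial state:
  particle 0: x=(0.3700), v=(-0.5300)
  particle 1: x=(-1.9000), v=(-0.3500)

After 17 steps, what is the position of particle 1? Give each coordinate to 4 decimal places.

(-1.9945)

step 0: x0=(0.3700) x1=(-1.9000)
step 1: x0=(0.3532) x1=(-1.9106)
step 2: x0=(0.3357) x1=(-1.9205)
step 3: x0=(0.3175) x1=(-1.9299)
step 4: x0=(0.2986) x1=(-1.9387)
step 5: x0=(0.2790) x1=(-1.9468)
step 6: x0=(0.2586) x1=(-1.9544)
step 7: x0=(0.2375) x1=(-1.9613)
step 8: x0=(0.2157) x1=(-1.9676)
step 9: x0=(0.1931) x1=(-1.9733)
step 10: x0=(0.1697) x1=(-1.9784)
step 11: x0=(0.1455) x1=(-1.9827)
step 12: x0=(0.1206) x1=(-1.9865)
step 13: x0=(0.0948) x1=(-1.9895)
step 14: x0=(0.0682) x1=(-1.9918)
step 15: x0=(0.0407) x1=(-1.9934)
step 16: x0=(0.0124) x1=(-1.9943)
step 17: x0=(-0.0168) x1=(-1.9945)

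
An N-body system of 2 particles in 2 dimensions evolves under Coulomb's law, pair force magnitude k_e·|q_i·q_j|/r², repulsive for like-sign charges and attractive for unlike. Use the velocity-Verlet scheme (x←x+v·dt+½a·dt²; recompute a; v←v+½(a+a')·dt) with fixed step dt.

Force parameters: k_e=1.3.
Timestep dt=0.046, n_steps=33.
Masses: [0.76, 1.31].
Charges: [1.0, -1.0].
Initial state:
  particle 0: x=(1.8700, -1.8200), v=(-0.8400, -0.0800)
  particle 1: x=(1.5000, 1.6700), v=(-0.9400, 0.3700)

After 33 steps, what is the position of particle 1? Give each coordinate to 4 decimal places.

(0.0825, 2.1485)

step 0: x0=(1.8700, -1.8200) x1=(1.5000, 1.6700)
step 1: x0=(1.8313, -1.8235) x1=(1.4568, 1.6869)
step 2: x0=(1.7927, -1.8268) x1=(1.4136, 1.7037)
step 3: x0=(1.7539, -1.8297) x1=(1.3704, 1.7203)
step 4: x0=(1.7152, -1.8324) x1=(1.3272, 1.7367)
step 5: x0=(1.6764, -1.8348) x1=(1.2840, 1.7530)
step 6: x0=(1.6376, -1.8369) x1=(1.2409, 1.7691)
step 7: x0=(1.5988, -1.8388) x1=(1.1978, 1.7851)
step 8: x0=(1.5599, -1.8404) x1=(1.1546, 1.8009)
step 9: x0=(1.5210, -1.8417) x1=(1.1116, 1.8165)
step 10: x0=(1.4821, -1.8427) x1=(1.0685, 1.8320)
step 11: x0=(1.4431, -1.8435) x1=(1.0254, 1.8474)
step 12: x0=(1.4041, -1.8440) x1=(0.9824, 1.8626)
step 13: x0=(1.3651, -1.8443) x1=(0.9394, 1.8776)
step 14: x0=(1.3261, -1.8443) x1=(0.8964, 1.8925)
step 15: x0=(1.2870, -1.8440) x1=(0.8534, 1.9072)
step 16: x0=(1.2479, -1.8435) x1=(0.8104, 1.9218)
step 17: x0=(1.2088, -1.8428) x1=(0.7674, 1.9363)
step 18: x0=(1.1696, -1.8418) x1=(0.7245, 1.9506)
step 19: x0=(1.1304, -1.8405) x1=(0.6816, 1.9647)
step 20: x0=(1.0912, -1.8391) x1=(0.6387, 1.9788)
step 21: x0=(1.0519, -1.8373) x1=(0.5958, 1.9926)
step 22: x0=(1.0127, -1.8353) x1=(0.5529, 2.0064)
step 23: x0=(0.9734, -1.8331) x1=(0.5101, 2.0200)
step 24: x0=(0.9340, -1.8307) x1=(0.4672, 2.0334)
step 25: x0=(0.8947, -1.8280) x1=(0.4244, 2.0468)
step 26: x0=(0.8553, -1.8251) x1=(0.3816, 2.0599)
step 27: x0=(0.8158, -1.8219) x1=(0.3388, 2.0730)
step 28: x0=(0.7764, -1.8185) x1=(0.2961, 2.0859)
step 29: x0=(0.7369, -1.8149) x1=(0.2533, 2.0987)
step 30: x0=(0.6974, -1.8110) x1=(0.2106, 2.1113)
step 31: x0=(0.6579, -1.8069) x1=(0.1678, 2.1239)
step 32: x0=(0.6183, -1.8026) x1=(0.1251, 2.1362)
step 33: x0=(0.5787, -1.7981) x1=(0.0825, 2.1485)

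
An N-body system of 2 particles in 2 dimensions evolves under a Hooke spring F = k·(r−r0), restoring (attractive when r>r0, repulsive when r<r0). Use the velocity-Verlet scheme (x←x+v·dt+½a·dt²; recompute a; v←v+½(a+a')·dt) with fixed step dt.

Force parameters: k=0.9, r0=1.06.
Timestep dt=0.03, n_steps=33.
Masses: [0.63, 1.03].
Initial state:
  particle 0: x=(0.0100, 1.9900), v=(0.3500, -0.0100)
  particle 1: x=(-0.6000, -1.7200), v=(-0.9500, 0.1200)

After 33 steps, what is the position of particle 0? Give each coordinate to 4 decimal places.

step 0: x0=(0.0100, 1.9900) x1=(-0.6000, -1.7200)
step 1: x0=(0.0202, 1.9880) x1=(-0.6283, -1.7154)
step 2: x0=(0.0298, 1.9826) x1=(-0.6563, -1.7086)
step 3: x0=(0.0388, 1.9737) x1=(-0.6839, -1.6998)
step 4: x0=(0.0471, 1.9615) x1=(-0.7110, -1.6889)
step 5: x0=(0.0548, 1.9459) x1=(-0.7378, -1.6760)
step 6: x0=(0.0617, 1.9270) x1=(-0.7641, -1.6610)
step 7: x0=(0.0678, 1.9048) x1=(-0.7899, -1.6440)
step 8: x0=(0.0732, 1.8794) x1=(-0.8153, -1.6250)
step 9: x0=(0.0777, 1.8508) x1=(-0.8401, -1.6041)
step 10: x0=(0.0814, 1.8190) x1=(-0.8645, -1.5813)
step 11: x0=(0.0843, 1.7842) x1=(-0.8883, -1.5566)
step 12: x0=(0.0863, 1.7464) x1=(-0.9116, -1.5300)
step 13: x0=(0.0874, 1.7057) x1=(-0.9344, -1.5017)
step 14: x0=(0.0876, 1.6622) x1=(-0.9566, -1.4717)
step 15: x0=(0.0869, 1.6160) x1=(-0.9782, -1.4400)
step 16: x0=(0.0853, 1.5671) x1=(-0.9993, -1.4067)
step 17: x0=(0.0828, 1.5156) x1=(-1.0198, -1.3718)
step 18: x0=(0.0793, 1.4618) x1=(-1.0398, -1.3354)
step 19: x0=(0.0749, 1.4055) x1=(-1.0591, -1.2976)
step 20: x0=(0.0695, 1.3471) x1=(-1.0780, -1.2584)
step 21: x0=(0.0633, 1.2866) x1=(-1.0962, -1.2180)
step 22: x0=(0.0561, 1.2241) x1=(-1.1139, -1.1763)
step 23: x0=(0.0480, 1.1597) x1=(-1.1310, -1.1336)
step 24: x0=(0.0390, 1.0936) x1=(-1.1476, -1.0897)
step 25: x0=(0.0291, 1.0258) x1=(-1.1636, -1.0449)
step 26: x0=(0.0184, 0.9566) x1=(-1.1792, -0.9991)
step 27: x0=(0.0069, 0.8861) x1=(-1.1942, -0.9525)
step 28: x0=(-0.0055, 0.8143) x1=(-1.2087, -0.9052)
step 29: x0=(-0.0186, 0.7414) x1=(-1.2228, -0.8572)
step 30: x0=(-0.0324, 0.6676) x1=(-1.2364, -0.8087)
step 31: x0=(-0.0469, 0.5929) x1=(-1.2496, -0.7596)
step 32: x0=(-0.0621, 0.5175) x1=(-1.2624, -0.7100)
step 33: x0=(-0.0779, 0.4415) x1=(-1.2748, -0.6601)

(-0.0779, 0.4415)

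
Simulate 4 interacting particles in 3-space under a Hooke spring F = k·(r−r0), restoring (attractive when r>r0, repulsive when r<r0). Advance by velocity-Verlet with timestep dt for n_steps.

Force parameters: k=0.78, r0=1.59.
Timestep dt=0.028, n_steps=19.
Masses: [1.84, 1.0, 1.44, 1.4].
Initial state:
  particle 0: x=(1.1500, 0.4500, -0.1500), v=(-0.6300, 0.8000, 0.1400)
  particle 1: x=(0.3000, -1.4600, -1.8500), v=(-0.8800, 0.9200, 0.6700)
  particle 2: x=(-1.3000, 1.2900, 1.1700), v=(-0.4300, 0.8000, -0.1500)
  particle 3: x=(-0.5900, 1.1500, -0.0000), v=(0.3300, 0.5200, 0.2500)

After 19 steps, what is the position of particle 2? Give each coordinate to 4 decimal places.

(-1.3902, 1.5669, 0.9306)

step 0: x0=(1.1500, 0.4500, -0.1500) x1=(0.3000, -1.4600, -1.8500) x2=(-1.3000, 1.2900, 1.1700) x3=(-0.5900, 1.1500, -0.0000)
step 1: x0=(1.1321, 0.4724, -0.1461) x1=(0.2750, -1.4330, -1.8301) x2=(-1.3116, 1.3120, 1.1653) x3=(-0.5806, 1.1642, 0.0067)
step 2: x0=(1.1136, 0.4946, -0.1422) x1=(0.2494, -1.4037, -1.8081) x2=(-1.3224, 1.3330, 1.1596) x3=(-0.5708, 1.1778, 0.0130)
step 3: x0=(1.0945, 0.5168, -0.1383) x1=(0.2230, -1.3721, -1.7840) x2=(-1.3323, 1.3532, 1.1530) x3=(-0.5607, 1.1908, 0.0187)
step 4: x0=(1.0750, 0.5388, -0.1345) x1=(0.1961, -1.3381, -1.7577) x2=(-1.3414, 1.3725, 1.1454) x3=(-0.5503, 1.2032, 0.0240)
step 5: x0=(1.0549, 0.5607, -0.1307) x1=(0.1685, -1.3019, -1.7294) x2=(-1.3497, 1.3909, 1.1368) x3=(-0.5396, 1.2149, 0.0288)
step 6: x0=(1.0342, 0.5826, -0.1269) x1=(0.1404, -1.2634, -1.6991) x2=(-1.3572, 1.4085, 1.1273) x3=(-0.5286, 1.2261, 0.0331)
step 7: x0=(1.0131, 0.6043, -0.1231) x1=(0.1117, -1.2228, -1.6669) x2=(-1.3639, 1.4252, 1.1169) x3=(-0.5174, 1.2367, 0.0370)
step 8: x0=(0.9915, 0.6260, -0.1193) x1=(0.0825, -1.1800, -1.6327) x2=(-1.3698, 1.4411, 1.1057) x3=(-0.5060, 1.2468, 0.0405)
step 9: x0=(0.9695, 0.6475, -0.1156) x1=(0.0528, -1.1351, -1.5967) x2=(-1.3750, 1.4562, 1.0935) x3=(-0.4944, 1.2563, 0.0435)
step 10: x0=(0.9470, 0.6690, -0.1118) x1=(0.0226, -1.0882, -1.5589) x2=(-1.3794, 1.4705, 1.0806) x3=(-0.4827, 1.2654, 0.0462)
step 11: x0=(0.9241, 0.6903, -0.1081) x1=(-0.0080, -1.0393, -1.5194) x2=(-1.3831, 1.4840, 1.0668) x3=(-0.4707, 1.2740, 0.0485)
step 12: x0=(0.9008, 0.7115, -0.1043) x1=(-0.0391, -0.9886, -1.4782) x2=(-1.3862, 1.4968, 1.0522) x3=(-0.4587, 1.2822, 0.0504)
step 13: x0=(0.8771, 0.7327, -0.1006) x1=(-0.0706, -0.9360, -1.4355) x2=(-1.3886, 1.5088, 1.0369) x3=(-0.4466, 1.2899, 0.0519)
step 14: x0=(0.8530, 0.7537, -0.0968) x1=(-0.1024, -0.8817, -1.3913) x2=(-1.3903, 1.5201, 1.0208) x3=(-0.4344, 1.2972, 0.0532)
step 15: x0=(0.8286, 0.7747, -0.0931) x1=(-0.1346, -0.8257, -1.3456) x2=(-1.3914, 1.5307, 1.0040) x3=(-0.4221, 1.3042, 0.0541)
step 16: x0=(0.8039, 0.7956, -0.0893) x1=(-0.1671, -0.7682, -1.2986) x2=(-1.3919, 1.5407, 0.9866) x3=(-0.4098, 1.3109, 0.0547)
step 17: x0=(0.7790, 0.8164, -0.0855) x1=(-0.1999, -0.7091, -1.2504) x2=(-1.3919, 1.5500, 0.9685) x3=(-0.3976, 1.3172, 0.0551)
step 18: x0=(0.7537, 0.8371, -0.0817) x1=(-0.2330, -0.6487, -1.2009) x2=(-1.3913, 1.5587, 0.9498) x3=(-0.3853, 1.3233, 0.0552)
step 19: x0=(0.7282, 0.8577, -0.0779) x1=(-0.2663, -0.5869, -1.1504) x2=(-1.3902, 1.5669, 0.9306) x3=(-0.3731, 1.3291, 0.0551)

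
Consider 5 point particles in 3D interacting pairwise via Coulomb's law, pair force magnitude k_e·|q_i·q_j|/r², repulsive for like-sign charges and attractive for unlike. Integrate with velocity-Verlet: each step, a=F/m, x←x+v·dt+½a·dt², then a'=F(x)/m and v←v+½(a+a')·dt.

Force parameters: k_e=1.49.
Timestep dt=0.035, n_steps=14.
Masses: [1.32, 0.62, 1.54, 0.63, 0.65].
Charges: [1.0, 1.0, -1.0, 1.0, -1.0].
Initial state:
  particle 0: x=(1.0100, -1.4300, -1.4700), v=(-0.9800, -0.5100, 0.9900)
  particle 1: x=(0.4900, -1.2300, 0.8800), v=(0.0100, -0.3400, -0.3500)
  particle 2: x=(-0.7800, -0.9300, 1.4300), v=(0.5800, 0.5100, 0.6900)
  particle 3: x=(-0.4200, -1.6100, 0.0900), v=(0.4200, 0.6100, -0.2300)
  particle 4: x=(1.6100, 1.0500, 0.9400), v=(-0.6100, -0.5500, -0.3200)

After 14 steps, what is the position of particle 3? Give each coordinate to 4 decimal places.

(-0.4114, -1.2833, 0.0164)

step 0: x0=(1.0100, -1.4300, -1.4700) x1=(0.4900, -1.2300, 0.8800) x2=(-0.7800, -0.9300, 1.4300) x3=(-0.4200, -1.6100, 0.0900) x4=(1.6100, 1.0500, 0.9400)
step 1: x0=(0.9758, -1.4478, -1.4355) x1=(0.4904, -1.2412, 0.8689) x2=(-0.7594, -0.9124, 1.4538) x3=(-0.4062, -1.5886, 0.0822) x4=(1.5886, 1.0305, 0.9287)
step 2: x0=(0.9418, -1.4655, -1.4013) x1=(0.4910, -1.2511, 0.8601) x2=(-0.7382, -0.8952, 1.4768) x3=(-0.3944, -1.5671, 0.0748) x4=(1.5670, 1.0104, 0.9171)
step 3: x0=(0.9081, -1.4831, -1.3674) x1=(0.4918, -1.2597, 0.8537) x2=(-0.7165, -0.8784, 1.4992) x3=(-0.3846, -1.5454, 0.0677) x4=(1.5453, 0.9897, 0.9052)
step 4: x0=(0.8747, -1.5006, -1.3339) x1=(0.4930, -1.2669, 0.8499) x2=(-0.6942, -0.8621, 1.5208) x3=(-0.3767, -1.5235, 0.0610) x4=(1.5234, 0.9685, 0.8930)
step 5: x0=(0.8415, -1.5180, -1.3007) x1=(0.4945, -1.2728, 0.8486) x2=(-0.6713, -0.8463, 1.5416) x3=(-0.3710, -1.5014, 0.0547) x4=(1.5013, 0.9466, 0.8804)
step 6: x0=(0.8086, -1.5354, -1.2680) x1=(0.4964, -1.2773, 0.8501) x2=(-0.6480, -0.8309, 1.5617) x3=(-0.3673, -1.4791, 0.0486) x4=(1.4792, 0.9241, 0.8676)
step 7: x0=(0.7760, -1.5526, -1.2357) x1=(0.4987, -1.2804, 0.8543) x2=(-0.6242, -0.8159, 1.5811) x3=(-0.3656, -1.4565, 0.0430) x4=(1.4568, 0.9010, 0.8545)
step 8: x0=(0.7437, -1.5698, -1.2038) x1=(0.5015, -1.2823, 0.8613) x2=(-0.5999, -0.8015, 1.5998) x3=(-0.3661, -1.4334, 0.0377) x4=(1.4343, 0.8772, 0.8410)
step 9: x0=(0.7118, -1.5870, -1.1724) x1=(0.5047, -1.2828, 0.8711) x2=(-0.5752, -0.7875, 1.6176) x3=(-0.3686, -1.4100, 0.0328) x4=(1.4116, 0.8528, 0.8272)
step 10: x0=(0.6802, -1.6041, -1.1416) x1=(0.5083, -1.2819, 0.8837) x2=(-0.5500, -0.7740, 1.6348) x3=(-0.3732, -1.3860, 0.0284) x4=(1.3888, 0.8277, 0.8130)
step 11: x0=(0.6490, -1.6213, -1.1112) x1=(0.5123, -1.2797, 0.8991) x2=(-0.5244, -0.7610, 1.6512) x3=(-0.3798, -1.3614, 0.0245) x4=(1.3658, 0.8019, 0.7985)
step 12: x0=(0.6182, -1.6384, -1.0814) x1=(0.5167, -1.2761, 0.9174) x2=(-0.4984, -0.7485, 1.6668) x3=(-0.3884, -1.3361, 0.0211) x4=(1.3426, 0.7753, 0.7835)
step 13: x0=(0.5877, -1.6555, -1.0521) x1=(0.5214, -1.2712, 0.9385) x2=(-0.4720, -0.7365, 1.6817) x3=(-0.3990, -1.3101, 0.0184) x4=(1.3193, 0.7480, 0.7682)
step 14: x0=(0.5577, -1.6727, -1.0234) x1=(0.5263, -1.2649, 0.9623) x2=(-0.4452, -0.7251, 1.6958) x3=(-0.4114, -1.2833, 0.0164) x4=(1.2957, 0.7200, 0.7526)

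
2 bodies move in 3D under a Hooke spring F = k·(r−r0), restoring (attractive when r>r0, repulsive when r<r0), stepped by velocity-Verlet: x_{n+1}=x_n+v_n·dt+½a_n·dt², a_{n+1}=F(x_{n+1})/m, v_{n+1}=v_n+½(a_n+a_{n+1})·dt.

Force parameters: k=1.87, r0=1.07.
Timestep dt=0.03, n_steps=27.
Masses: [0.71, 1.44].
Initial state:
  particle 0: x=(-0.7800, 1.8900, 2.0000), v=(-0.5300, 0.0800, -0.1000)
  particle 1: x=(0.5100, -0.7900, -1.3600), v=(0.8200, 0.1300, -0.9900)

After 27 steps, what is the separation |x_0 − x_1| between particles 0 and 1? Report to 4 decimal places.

1.6320

step 0: x0=(-0.7800, 1.8900, 2.0000) x1=(0.5100, -0.7900, -1.3600)
step 1: x0=(-0.7947, 1.8900, 1.9940) x1=(0.5340, -0.7849, -1.3882)
step 2: x0=(-0.8071, 1.8851, 1.9818) x1=(0.5569, -0.7774, -1.4134)
step 3: x0=(-0.8169, 1.8755, 1.9635) x1=(0.5785, -0.7676, -1.4356)
step 4: x0=(-0.8243, 1.8610, 1.9391) x1=(0.5989, -0.7554, -1.4547)
step 5: x0=(-0.8290, 1.8418, 1.9085) x1=(0.6180, -0.7408, -1.4708)
step 6: x0=(-0.8312, 1.8179, 1.8718) x1=(0.6358, -0.7240, -1.4839)
step 7: x0=(-0.8307, 1.7895, 1.8291) x1=(0.6523, -0.7049, -1.4940)
step 8: x0=(-0.8275, 1.7566, 1.7804) x1=(0.6675, -0.6836, -1.5011)
step 9: x0=(-0.8217, 1.7193, 1.7258) x1=(0.6814, -0.6601, -1.5054)
step 10: x0=(-0.8132, 1.6778, 1.6655) x1=(0.6940, -0.6345, -1.5069)
step 11: x0=(-0.8020, 1.6322, 1.5996) x1=(0.7052, -0.6070, -1.5055)
step 12: x0=(-0.7882, 1.5827, 1.5282) x1=(0.7152, -0.5775, -1.5015)
step 13: x0=(-0.7718, 1.5294, 1.4516) x1=(0.7239, -0.5461, -1.4949)
step 14: x0=(-0.7528, 1.4726, 1.3699) x1=(0.7312, -0.5130, -1.4858)
step 15: x0=(-0.7313, 1.4124, 1.2833) x1=(0.7374, -0.4782, -1.4743)
step 16: x0=(-0.7073, 1.3490, 1.1921) x1=(0.7423, -0.4419, -1.4605)
step 17: x0=(-0.6810, 1.2826, 1.0966) x1=(0.7461, -0.4041, -1.4446)
step 18: x0=(-0.6523, 1.2135, 0.9969) x1=(0.7487, -0.3650, -1.4267)
step 19: x0=(-0.6214, 1.1420, 0.8934) x1=(0.7502, -0.3246, -1.4068)
step 20: x0=(-0.5884, 1.0682, 0.7864) x1=(0.7507, -0.2831, -1.3852)
step 21: x0=(-0.5534, 0.9923, 0.6761) x1=(0.7502, -0.2406, -1.3620)
step 22: x0=(-0.5165, 0.9147, 0.5629) x1=(0.7488, -0.1973, -1.3374)
step 23: x0=(-0.4779, 0.8356, 0.4471) x1=(0.7465, -0.1532, -1.3115)
step 24: x0=(-0.4377, 0.7551, 0.3290) x1=(0.7435, -0.1085, -1.2844)
step 25: x0=(-0.3961, 0.6737, 0.2090) x1=(0.7397, -0.0632, -1.2564)
step 26: x0=(-0.3532, 0.5914, 0.0874) x1=(0.7353, -0.0176, -1.2276)
step 27: x0=(-0.3093, 0.5086, -0.0356) x1=(0.7304, 0.0284, -1.1982)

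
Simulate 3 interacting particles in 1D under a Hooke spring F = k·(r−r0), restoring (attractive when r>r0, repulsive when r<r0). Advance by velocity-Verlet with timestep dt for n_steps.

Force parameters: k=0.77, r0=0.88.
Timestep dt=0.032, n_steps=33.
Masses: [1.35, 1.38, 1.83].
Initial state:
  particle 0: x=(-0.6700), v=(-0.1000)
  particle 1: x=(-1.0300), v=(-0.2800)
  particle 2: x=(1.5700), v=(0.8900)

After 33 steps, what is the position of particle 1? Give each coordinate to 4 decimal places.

(-0.8591)

step 0: x0=(-0.6700) x1=(-1.0300) x2=(1.5700)
step 1: x0=(-0.6727) x1=(-1.0386) x2=(1.5978)
step 2: x0=(-0.6742) x1=(-1.0465) x2=(1.6243)
step 3: x0=(-0.6746) x1=(-1.0537) x2=(1.6494)
step 4: x0=(-0.6739) x1=(-1.0601) x2=(1.6730)
step 5: x0=(-0.6720) x1=(-1.0658) x2=(1.6953)
step 6: x0=(-0.6690) x1=(-1.0706) x2=(1.7161)
step 7: x0=(-0.6648) x1=(-1.0746) x2=(1.7354)
step 8: x0=(-0.6595) x1=(-1.0778) x2=(1.7532)
step 9: x0=(-0.6530) x1=(-1.0802) x2=(1.7695)
step 10: x0=(-0.6453) x1=(-1.0817) x2=(1.7844)
step 11: x0=(-0.6365) x1=(-1.0822) x2=(1.7976)
step 12: x0=(-0.6265) x1=(-1.0819) x2=(1.8094)
step 13: x0=(-0.6153) x1=(-1.0807) x2=(1.8196)
step 14: x0=(-0.6030) x1=(-1.0786) x2=(1.8283)
step 15: x0=(-0.5896) x1=(-1.0756) x2=(1.8355)
step 16: x0=(-0.5750) x1=(-1.0716) x2=(1.8411)
step 17: x0=(-0.5593) x1=(-1.0667) x2=(1.8451)
step 18: x0=(-0.5425) x1=(-1.0608) x2=(1.8477)
step 19: x0=(-0.5246) x1=(-1.0540) x2=(1.8487)
step 20: x0=(-0.5056) x1=(-1.0462) x2=(1.8482)
step 21: x0=(-0.4856) x1=(-1.0374) x2=(1.8462)
step 22: x0=(-0.4645) x1=(-1.0277) x2=(1.8427)
step 23: x0=(-0.4424) x1=(-1.0171) x2=(1.8377)
step 24: x0=(-0.4193) x1=(-1.0055) x2=(1.8313)
step 25: x0=(-0.3952) x1=(-0.9929) x2=(1.8234)
step 26: x0=(-0.3702) x1=(-0.9794) x2=(1.8141)
step 27: x0=(-0.3443) x1=(-0.9650) x2=(1.8035)
step 28: x0=(-0.3175) x1=(-0.9496) x2=(1.7915)
step 29: x0=(-0.2898) x1=(-0.9333) x2=(1.7781)
step 30: x0=(-0.2613) x1=(-0.9161) x2=(1.7635)
step 31: x0=(-0.2320) x1=(-0.8980) x2=(1.7476)
step 32: x0=(-0.2019) x1=(-0.8790) x2=(1.7304)
step 33: x0=(-0.1711) x1=(-0.8591) x2=(1.7121)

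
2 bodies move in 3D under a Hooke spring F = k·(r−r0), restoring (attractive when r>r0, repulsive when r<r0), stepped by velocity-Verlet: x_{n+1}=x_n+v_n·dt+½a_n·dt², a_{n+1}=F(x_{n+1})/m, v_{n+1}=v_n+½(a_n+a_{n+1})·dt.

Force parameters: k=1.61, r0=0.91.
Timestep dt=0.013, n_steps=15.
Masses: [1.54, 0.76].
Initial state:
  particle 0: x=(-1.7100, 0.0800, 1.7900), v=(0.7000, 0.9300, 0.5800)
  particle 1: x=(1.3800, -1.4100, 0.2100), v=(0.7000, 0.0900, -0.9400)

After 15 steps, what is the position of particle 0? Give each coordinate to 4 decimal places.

step 0: x0=(-1.7100, 0.0800, 1.7900) x1=(1.3800, -1.4100, 0.2100)
step 1: x0=(-1.7007, 0.0920, 1.7974) x1=(1.3887, -1.4086, 0.1980)
step 2: x0=(-1.6910, 0.1038, 1.8047) x1=(1.3965, -1.4068, 0.1864)
step 3: x0=(-1.6808, 0.1154, 1.8117) x1=(1.4035, -1.4047, 0.1753)
step 4: x0=(-1.6703, 0.1267, 1.8184) x1=(1.4097, -1.4020, 0.1646)
step 5: x0=(-1.6593, 0.1379, 1.8250) x1=(1.4150, -1.3990, 0.1544)
step 6: x0=(-1.6479, 0.1489, 1.8313) x1=(1.4195, -1.3956, 0.1446)
step 7: x0=(-1.6361, 0.1597, 1.8374) x1=(1.4231, -1.3917, 0.1353)
step 8: x0=(-1.6239, 0.1702, 1.8433) x1=(1.4259, -1.3874, 0.1264)
step 9: x0=(-1.6113, 0.1805, 1.8490) x1=(1.4279, -1.3827, 0.1180)
step 10: x0=(-1.5983, 0.1907, 1.8544) x1=(1.4291, -1.3776, 0.1101)
step 11: x0=(-1.5849, 0.2006, 1.8596) x1=(1.4294, -1.3720, 0.1027)
step 12: x0=(-1.5710, 0.2103, 1.8645) x1=(1.4289, -1.3660, 0.0957)
step 13: x0=(-1.5568, 0.2198, 1.8692) x1=(1.4275, -1.3596, 0.0893)
step 14: x0=(-1.5421, 0.2291, 1.8737) x1=(1.4254, -1.3527, 0.0833)
step 15: x0=(-1.5271, 0.2382, 1.8779) x1=(1.4225, -1.3454, 0.0778)

(-1.5271, 0.2382, 1.8779)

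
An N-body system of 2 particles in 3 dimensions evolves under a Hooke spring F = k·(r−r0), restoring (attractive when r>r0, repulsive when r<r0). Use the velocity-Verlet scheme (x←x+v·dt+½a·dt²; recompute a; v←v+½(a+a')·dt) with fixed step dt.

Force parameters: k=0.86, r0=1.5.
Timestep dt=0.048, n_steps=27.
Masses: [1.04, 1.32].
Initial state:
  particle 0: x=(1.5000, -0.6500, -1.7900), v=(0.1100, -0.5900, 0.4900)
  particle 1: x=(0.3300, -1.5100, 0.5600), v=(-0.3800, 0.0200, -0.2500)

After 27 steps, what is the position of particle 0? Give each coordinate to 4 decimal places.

(1.3410, -1.5618, -0.6817)

step 0: x0=(1.5000, -0.6500, -1.7900) x1=(0.3300, -1.5100, 0.5600)
step 1: x0=(1.5048, -0.6787, -1.7655) x1=(0.3122, -1.5087, 0.5472)
step 2: x0=(1.5085, -0.7081, -1.7389) x1=(0.2951, -1.5069, 0.5328)
step 3: x0=(1.5112, -0.7382, -1.7105) x1=(0.2789, -1.5046, 0.5169)
step 4: x0=(1.5129, -0.7689, -1.6802) x1=(0.2635, -1.5017, 0.4996)
step 5: x0=(1.5136, -0.8002, -1.6481) x1=(0.2489, -1.4984, 0.4809)
step 6: x0=(1.5133, -0.8321, -1.6143) x1=(0.2350, -1.4947, 0.4608)
step 7: x0=(1.5120, -0.8645, -1.5790) x1=(0.2220, -1.4905, 0.4395)
step 8: x0=(1.5097, -0.8973, -1.5421) x1=(0.2097, -1.4860, 0.4169)
step 9: x0=(1.5065, -0.9306, -1.5038) x1=(0.1982, -1.4811, 0.3933)
step 10: x0=(1.5023, -0.9643, -1.4641) x1=(0.1874, -1.4759, 0.3686)
step 11: x0=(1.4973, -0.9983, -1.4233) x1=(0.1772, -1.4705, 0.3429)
step 12: x0=(1.4915, -1.0326, -1.3813) x1=(0.1678, -1.4648, 0.3164)
step 13: x0=(1.4848, -1.0672, -1.3383) x1=(0.1589, -1.4589, 0.2890)
step 14: x0=(1.4774, -1.1019, -1.2944) x1=(0.1507, -1.4529, 0.2609)
step 15: x0=(1.4693, -1.1369, -1.2496) x1=(0.1430, -1.4467, 0.2322)
step 16: x0=(1.4605, -1.1720, -1.2041) x1=(0.1358, -1.4403, 0.2029)
step 17: x0=(1.4512, -1.2073, -1.1580) x1=(0.1291, -1.4339, 0.1731)
step 18: x0=(1.4413, -1.2426, -1.1114) x1=(0.1228, -1.4274, 0.1429)
step 19: x0=(1.4310, -1.2780, -1.0644) x1=(0.1168, -1.4209, 0.1124)
step 20: x0=(1.4203, -1.3135, -1.0170) x1=(0.1112, -1.4143, 0.0816)
step 21: x0=(1.4093, -1.3489, -0.9693) x1=(0.1058, -1.4077, 0.0506)
step 22: x0=(1.3981, -1.3844, -0.9215) x1=(0.1005, -1.4011, 0.0194)
step 23: x0=(1.3867, -1.4199, -0.8736) x1=(0.0954, -1.3945, -0.0118)
step 24: x0=(1.3752, -1.4553, -0.8256) x1=(0.0904, -1.3880, -0.0431)
step 25: x0=(1.3637, -1.4908, -0.7776) x1=(0.0854, -1.3814, -0.0744)
step 26: x0=(1.3523, -1.5263, -0.7296) x1=(0.0803, -1.3748, -0.1057)
step 27: x0=(1.3410, -1.5618, -0.6817) x1=(0.0751, -1.3681, -0.1369)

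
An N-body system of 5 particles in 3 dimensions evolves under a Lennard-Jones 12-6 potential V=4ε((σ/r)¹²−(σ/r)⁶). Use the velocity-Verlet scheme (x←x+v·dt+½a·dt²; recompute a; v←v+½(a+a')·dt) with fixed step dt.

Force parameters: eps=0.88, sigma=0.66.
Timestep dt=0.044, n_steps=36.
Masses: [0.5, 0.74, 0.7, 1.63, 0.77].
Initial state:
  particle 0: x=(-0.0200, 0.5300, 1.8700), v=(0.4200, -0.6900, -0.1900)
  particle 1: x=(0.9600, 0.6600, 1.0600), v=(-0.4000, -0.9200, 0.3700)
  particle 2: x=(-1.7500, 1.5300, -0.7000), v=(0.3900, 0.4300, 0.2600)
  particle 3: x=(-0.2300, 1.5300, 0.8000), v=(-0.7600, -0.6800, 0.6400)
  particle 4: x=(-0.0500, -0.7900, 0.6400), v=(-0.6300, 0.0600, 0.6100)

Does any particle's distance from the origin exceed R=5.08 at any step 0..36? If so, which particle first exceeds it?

step 0: x0=(-0.0200, 0.5300, 1.8700) x1=(0.9600, 0.6600, 1.0600) x2=(-1.7500, 1.5300, -0.7000) x3=(-0.2300, 1.5300, 0.8000) x4=(-0.0500, -0.7900, 0.6400)
step 1: x0=(-0.0011, 0.4998, 1.8611) x1=(0.9420, 0.6195, 1.0765) x2=(-1.7328, 1.5489, -0.6886) x3=(-0.2634, 1.5000, 0.8282) x4=(-0.0777, -0.7873, 0.6669)
step 2: x0=(0.0188, 0.4700, 1.8508) x1=(0.9229, 0.5790, 1.0936) x2=(-1.7156, 1.5678, -0.6771) x3=(-0.2967, 1.4698, 0.8565) x4=(-0.1054, -0.7845, 0.6938)
step 3: x0=(0.0401, 0.4406, 1.8388) x1=(0.9026, 0.5385, 1.1114) x2=(-1.6984, 1.5867, -0.6656) x3=(-0.3298, 1.4395, 0.8850) x4=(-0.1330, -0.7815, 0.7209)
step 4: x0=(0.0633, 0.4116, 1.8246) x1=(0.8808, 0.4979, 1.1304) x2=(-1.6812, 1.6057, -0.6541) x3=(-0.3629, 1.4090, 0.9135) x4=(-0.1605, -0.7783, 0.7480)
step 5: x0=(0.0890, 0.3832, 1.8076) x1=(0.8568, 0.4571, 1.1508) x2=(-1.6639, 1.6246, -0.6425) x3=(-0.3958, 1.3782, 0.9422) x4=(-0.1879, -0.7749, 0.7753)
step 6: x0=(0.1183, 0.3554, 1.7867) x1=(0.8300, 0.4160, 1.1735) x2=(-1.6467, 1.6435, -0.6310) x3=(-0.4286, 1.3473, 0.9710) x4=(-0.2153, -0.7713, 0.8027)
step 7: x0=(0.1533, 0.3283, 1.7600) x1=(0.7989, 0.3746, 1.1996) x2=(-1.6294, 1.6624, -0.6194) x3=(-0.4613, 1.3162, 0.9999) x4=(-0.2425, -0.7674, 0.8303)
step 8: x0=(0.1967, 0.3020, 1.7251) x1=(0.7615, 0.3328, 1.2308) x2=(-1.6120, 1.6812, -0.6077) x3=(-0.4938, 1.2849, 1.0289) x4=(-0.2695, -0.7631, 0.8580)
step 9: x0=(0.2426, 0.2760, 1.6869) x1=(0.7219, 0.2908, 1.2637) x2=(-1.5947, 1.7001, -0.5961) x3=(-0.5262, 1.2534, 1.0580) x4=(-0.2963, -0.7585, 0.8861)
step 10: x0=(0.1242, 0.2450, 1.7927) x1=(0.7926, 0.2521, 1.1989) x2=(-1.5773, 1.7190, -0.5844) x3=(-0.5584, 1.2217, 1.0872) x4=(-0.3228, -0.7533, 0.9144)
step 11: x0=(0.0128, 0.2141, 1.8910) x1=(0.8579, 0.2134, 1.1384) x2=(-1.5600, 1.7378, -0.5727) x3=(-0.5904, 1.1898, 1.1165) x4=(-0.3490, -0.7477, 0.9430)
step 12: x0=(-0.0971, 0.1832, 1.9868) x1=(0.9217, 0.1745, 1.0792) x2=(-1.5426, 1.7567, -0.5609) x3=(-0.6224, 1.1578, 1.1459) x4=(-0.3749, -0.7417, 0.9719)
step 13: x0=(-0.2069, 0.1524, 2.0813) x1=(0.9849, 0.1356, 1.0202) x2=(-1.5251, 1.7755, -0.5491) x3=(-0.6542, 1.1255, 1.1754) x4=(-0.4006, -0.7352, 1.0011)
step 14: x0=(-0.3167, 0.1216, 2.1747) x1=(1.0478, 0.0966, 0.9614) x2=(-1.5077, 1.7943, -0.5373) x3=(-0.6860, 1.0931, 1.2050) x4=(-0.4262, -0.7284, 1.0306)
step 15: x0=(-0.4267, 0.0909, 2.2673) x1=(1.1105, 0.0576, 0.9026) x2=(-1.4903, 1.8131, -0.5255) x3=(-0.7177, 1.0605, 1.2347) x4=(-0.4517, -0.7212, 1.0604)
step 16: x0=(-0.5367, 0.0602, 2.3590) x1=(1.1731, 0.0186, 0.8439) x2=(-1.4728, 1.8319, -0.5136) x3=(-0.7494, 1.0278, 1.2645) x4=(-0.4771, -0.7138, 1.0905)
step 17: x0=(-0.6467, 0.0297, 2.4501) x1=(1.2356, -0.0205, 0.7852) x2=(-1.4553, 1.8507, -0.5017) x3=(-0.7810, 0.9950, 1.2944) x4=(-0.5024, -0.7061, 1.1208)
step 18: x0=(-0.7568, -0.0008, 2.5406) x1=(1.2981, -0.0595, 0.7265) x2=(-1.4378, 1.8695, -0.4898) x3=(-0.8126, 0.9621, 1.3243) x4=(-0.5277, -0.6982, 1.1513)
step 19: x0=(-0.8668, -0.0313, 2.6305) x1=(1.3605, -0.0986, 0.6678) x2=(-1.4204, 1.8882, -0.4779) x3=(-0.8442, 0.9290, 1.3544) x4=(-0.5531, -0.6901, 1.1819)
step 20: x0=(-0.9768, -0.0617, 2.7201) x1=(1.4229, -0.1377, 0.6091) x2=(-1.4029, 1.9070, -0.4659) x3=(-0.8758, 0.8959, 1.3844) x4=(-0.5785, -0.6818, 1.2127)
step 21: x0=(-1.0867, -0.0920, 2.8094) x1=(1.4852, -0.1767, 0.5504) x2=(-1.3853, 1.9257, -0.4539) x3=(-0.9074, 0.8626, 1.4145) x4=(-0.6039, -0.6733, 1.2436)
step 22: x0=(-1.1965, -0.1223, 2.8983) x1=(1.5475, -0.2158, 0.4918) x2=(-1.3678, 1.9444, -0.4419) x3=(-0.9390, 0.8293, 1.4446) x4=(-0.6294, -0.6646, 1.2746)
step 23: x0=(-1.3063, -0.1525, 2.9871) x1=(1.6099, -0.2549, 0.4331) x2=(-1.3503, 1.9631, -0.4299) x3=(-0.9705, 0.7958, 1.4748) x4=(-0.6549, -0.6557, 1.3057)
step 24: x0=(-1.4161, -0.1827, 3.0757) x1=(1.6722, -0.2940, 0.3745) x2=(-1.3328, 1.9818, -0.4179) x3=(-1.0021, 0.7622, 1.5049) x4=(-0.6805, -0.6465, 1.3368)
step 25: x0=(-1.5258, -0.2129, 3.1642) x1=(1.7345, -0.3331, 0.3158) x2=(-1.3153, 2.0005, -0.4058) x3=(-1.0336, 0.7284, 1.5351) x4=(-0.7061, -0.6370, 1.3681)
step 26: x0=(-1.6355, -0.2431, 3.2526) x1=(1.7968, -0.3721, 0.2572) x2=(-1.2978, 2.0192, -0.3938) x3=(-1.0651, 0.6945, 1.5652) x4=(-0.7319, -0.6271, 1.3994)
step 27: x0=(-1.7451, -0.2732, 3.3409) x1=(1.8590, -0.4112, 0.1985) x2=(-1.2803, 2.0379, -0.3817) x3=(-1.0965, 0.6603, 1.5953) x4=(-0.7578, -0.6167, 1.4307)
step 28: x0=(-1.8547, -0.3034, 3.4292) x1=(1.9213, -0.4503, 0.1399) x2=(-1.2627, 2.0565, -0.3696) x3=(-1.1279, 0.6259, 1.6254) x4=(-0.7838, -0.6058, 1.4622)
step 29: x0=(-1.9643, -0.3335, 3.5174) x1=(1.9836, -0.4894, 0.0812) x2=(-1.2452, 2.0752, -0.3576) x3=(-1.1592, 0.5912, 1.6554) x4=(-0.8100, -0.5942, 1.4937)
step 30: x0=(-2.0739, -0.3636, 3.6056) x1=(2.0459, -0.5285, 0.0226) x2=(-1.2277, 2.0938, -0.3455) x3=(-1.1903, 0.5560, 1.6854) x4=(-0.8365, -0.5818, 1.5254)
step 31: x0=(-2.1834, -0.3937, 3.6937) x1=(2.1082, -0.5675, -0.0361) x2=(-1.2102, 2.1125, -0.3334) x3=(-1.2213, 0.5204, 1.7154) x4=(-0.8634, -0.5682, 1.5573)
step 32: x0=(-2.2930, -0.4238, 3.7818) x1=(2.1704, -0.6066, -0.0947) x2=(-1.1926, 2.1311, -0.3213) x3=(-1.2521, 0.4840, 1.7452) x4=(-0.8906, -0.5533, 1.5893)
step 33: x0=(-2.4025, -0.4539, 3.8699) x1=(2.2327, -0.6457, -0.1534) x2=(-1.1751, 2.1498, -0.3092) x3=(-1.2826, 0.4469, 1.7749) x4=(-0.9186, -0.5366, 1.6216)
step 34: x0=(-2.5120, -0.4840, 3.9580) x1=(2.2950, -0.6848, -0.2120) x2=(-1.1576, 2.1684, -0.2971) x3=(-1.3127, 0.4086, 1.8044) x4=(-0.9474, -0.5175, 1.6543)
step 35: x0=(-2.6216, -0.5141, 4.0461) x1=(2.3573, -0.7239, -0.2706) x2=(-1.1401, 2.1870, -0.2849) x3=(-1.3422, 0.3687, 1.8337) x4=(-0.9775, -0.4951, 1.6876)
step 36: x0=(-2.7311, -0.5442, 4.1342) x1=(2.4195, -0.7629, -0.3293) x2=(-1.1225, 2.2057, -0.2728) x3=(-1.3708, 0.3268, 1.8626) x4=(-1.0094, -0.4683, 1.7215)

no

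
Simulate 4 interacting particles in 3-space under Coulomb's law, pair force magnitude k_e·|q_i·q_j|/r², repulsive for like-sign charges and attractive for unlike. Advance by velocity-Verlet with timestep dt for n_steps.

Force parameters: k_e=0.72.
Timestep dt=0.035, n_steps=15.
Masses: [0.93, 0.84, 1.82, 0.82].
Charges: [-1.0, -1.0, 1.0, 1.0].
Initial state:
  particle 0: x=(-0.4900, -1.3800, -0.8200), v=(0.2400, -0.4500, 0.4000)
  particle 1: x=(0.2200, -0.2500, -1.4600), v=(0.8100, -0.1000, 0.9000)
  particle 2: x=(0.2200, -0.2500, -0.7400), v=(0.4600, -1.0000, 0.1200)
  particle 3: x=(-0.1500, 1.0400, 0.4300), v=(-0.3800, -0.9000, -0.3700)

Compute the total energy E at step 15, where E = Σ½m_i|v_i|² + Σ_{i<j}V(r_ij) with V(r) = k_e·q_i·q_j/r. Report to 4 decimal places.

1.1510

step 0: x0=(-0.4900, -1.3800, -0.8200) x1=(0.2200, -0.2500, -1.4600) x2=(0.2200, -0.2500, -0.7400) x3=(-0.1500, 1.0400, 0.4300)
step 1: x0=(-0.4816, -1.3956, -0.8059) x1=(0.2484, -0.2533, -1.4275) x2=(0.2360, -0.2852, -0.7363) x3=(-0.1633, 1.0085, 0.4170)
step 2: x0=(-0.4730, -1.4110, -0.7915) x1=(0.2771, -0.2562, -1.3929) x2=(0.2520, -0.3206, -0.7338) x3=(-0.1767, 0.9770, 0.4041)
step 3: x0=(-0.4644, -1.4262, -0.7768) x1=(0.3058, -0.2588, -1.3559) x2=(0.2679, -0.3563, -0.7324) x3=(-0.1901, 0.9455, 0.3911)
step 4: x0=(-0.4556, -1.4410, -0.7619) x1=(0.3345, -0.2614, -1.3163) x2=(0.2837, -0.3922, -0.7324) x3=(-0.2036, 0.9140, 0.3781)
step 5: x0=(-0.4467, -1.4556, -0.7468) x1=(0.3631, -0.2641, -1.2738) x2=(0.2995, -0.4281, -0.7338) x3=(-0.2172, 0.8825, 0.3650)
step 6: x0=(-0.4376, -1.4700, -0.7315) x1=(0.3916, -0.2673, -1.2282) x2=(0.3153, -0.4640, -0.7367) x3=(-0.2308, 0.8509, 0.3519)
step 7: x0=(-0.4284, -1.4840, -0.7160) x1=(0.4197, -0.2714, -1.1792) x2=(0.3313, -0.4996, -0.7412) x3=(-0.2444, 0.8193, 0.3387)
step 8: x0=(-0.4190, -1.4977, -0.7003) x1=(0.4472, -0.2768, -1.1265) x2=(0.3474, -0.5346, -0.7475) x3=(-0.2580, 0.7876, 0.3254)
step 9: x0=(-0.4095, -1.5110, -0.6845) x1=(0.4738, -0.2844, -1.0698) x2=(0.3639, -0.5688, -0.7557) x3=(-0.2717, 0.7559, 0.3120)
step 10: x0=(-0.3997, -1.5241, -0.6686) x1=(0.4992, -0.2951, -1.0091) x2=(0.3808, -0.6018, -0.7657) x3=(-0.2853, 0.7241, 0.2986)
step 11: x0=(-0.3898, -1.5368, -0.6525) x1=(0.5229, -0.3099, -0.9445) x2=(0.3984, -0.6329, -0.7775) x3=(-0.2990, 0.6921, 0.2850)
step 12: x0=(-0.3796, -1.5492, -0.6364) x1=(0.5444, -0.3302, -0.8767) x2=(0.4169, -0.6616, -0.7908) x3=(-0.3126, 0.6601, 0.2713)
step 13: x0=(-0.3692, -1.5613, -0.6203) x1=(0.5632, -0.3571, -0.8069) x2=(0.4366, -0.6874, -0.8050) x3=(-0.3262, 0.6278, 0.2575)
step 14: x0=(-0.3587, -1.5730, -0.6042) x1=(0.5791, -0.3913, -0.7368) x2=(0.4574, -0.7098, -0.8193) x3=(-0.3397, 0.5955, 0.2436)
step 15: x0=(-0.3480, -1.5845, -0.5880) x1=(0.5922, -0.4326, -0.6686) x2=(0.4795, -0.7291, -0.8326) x3=(-0.3531, 0.5629, 0.2295)
step 0 velocities: v0=(0.2400, -0.4500, 0.4000) v1=(0.8100, -0.1000, 0.9000) v2=(0.4600, -1.0000, 0.1200) v3=(-0.3800, -0.9000, -0.3700)
step 0: KE=2.3784, PE=-1.2206, E=1.1578
step 15 velocities: v0=(0.3092, -0.3229, 0.4604) v1=(0.3359, -1.2700, 1.8977) v2=(0.6446, -0.5096, -0.3563) v3=(-0.3826, -0.9341, -0.4035)
step 15: KE=3.6434, PE=-2.4924, E=1.1510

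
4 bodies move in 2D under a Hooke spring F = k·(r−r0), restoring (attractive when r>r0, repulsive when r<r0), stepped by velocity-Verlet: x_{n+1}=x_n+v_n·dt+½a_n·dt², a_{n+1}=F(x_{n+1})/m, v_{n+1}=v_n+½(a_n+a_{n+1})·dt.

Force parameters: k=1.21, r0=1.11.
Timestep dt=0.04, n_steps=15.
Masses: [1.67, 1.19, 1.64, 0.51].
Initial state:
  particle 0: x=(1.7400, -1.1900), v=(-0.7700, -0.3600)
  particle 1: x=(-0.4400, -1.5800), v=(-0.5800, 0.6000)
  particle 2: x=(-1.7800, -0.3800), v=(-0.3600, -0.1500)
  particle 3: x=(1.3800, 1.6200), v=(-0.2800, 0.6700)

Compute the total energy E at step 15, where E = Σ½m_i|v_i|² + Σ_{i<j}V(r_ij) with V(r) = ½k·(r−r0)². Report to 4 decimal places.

16.0395

step 0: x0=(1.7400, -1.1900) x1=(-0.4400, -1.5800) x2=(-1.7800, -0.3800) x3=(1.3800, 1.6200)
step 1: x0=(1.7070, -1.2032) x1=(-0.4617, -1.5536) x2=(-1.7913, -0.3858) x3=(1.3626, 1.6366)
step 2: x0=(1.6698, -1.2139) x1=(-0.4804, -1.5227) x2=(-1.7966, -0.3910) x3=(1.3327, 1.6328)
step 3: x0=(1.6283, -1.2221) x1=(-0.4961, -1.4872) x2=(-1.7959, -0.3958) x3=(1.2905, 1.6087)
step 4: x0=(1.5827, -1.2279) x1=(-0.5088, -1.4475) x2=(-1.7894, -0.4000) x3=(1.2362, 1.5646)
step 5: x0=(1.5330, -1.2311) x1=(-0.5188, -1.4037) x2=(-1.7772, -0.4037) x3=(1.1703, 1.5011)
step 6: x0=(1.4794, -1.2319) x1=(-0.5259, -1.3561) x2=(-1.7595, -0.4068) x3=(1.0932, 1.4190)
step 7: x0=(1.4219, -1.2303) x1=(-0.5305, -1.3050) x2=(-1.7366, -0.4095) x3=(1.0057, 1.3196)
step 8: x0=(1.3608, -1.2264) x1=(-0.5326, -1.2508) x2=(-1.7087, -0.4118) x3=(0.9085, 1.2039)
step 9: x0=(1.2962, -1.2203) x1=(-0.5324, -1.1938) x2=(-1.6762, -0.4137) x3=(0.8026, 1.0736)
step 10: x0=(1.2283, -1.2123) x1=(-0.5302, -1.1344) x2=(-1.6394, -0.4153) x3=(0.6889, 0.9303)
step 11: x0=(1.1572, -1.2024) x1=(-0.5262, -1.0731) x2=(-1.5986, -0.4167) x3=(0.5686, 0.7756)
step 12: x0=(1.0832, -1.1908) x1=(-0.5205, -1.0103) x2=(-1.5542, -0.4179) x3=(0.4428, 0.6117)
step 13: x0=(1.0064, -1.1778) x1=(-0.5136, -0.9464) x2=(-1.5068, -0.4192) x3=(0.3127, 0.4403)
step 14: x0=(0.9272, -1.1635) x1=(-0.5055, -0.8819) x2=(-1.4566, -0.4205) x3=(0.1794, 0.2636)
step 15: x0=(0.8458, -1.1481) x1=(-0.4966, -0.8172) x2=(-1.4042, -0.4220) x3=(0.0443, 0.0834)
step 0 velocities: v0=(-0.7700, -0.3600) v1=(-0.5800, 0.6000) v2=(-0.3600, -0.1500) v3=(-0.2800, 0.6700)
step 0: KE=1.2768, PE=14.7926, E=16.0694
step 15 velocities: v0=(-2.0595, 0.3955) v1=(0.2293, 1.6131) v2=(1.3318, -0.0400) v3=(-3.3862, -4.5216)
step 15: KE=14.8450, PE=1.1945, E=16.0395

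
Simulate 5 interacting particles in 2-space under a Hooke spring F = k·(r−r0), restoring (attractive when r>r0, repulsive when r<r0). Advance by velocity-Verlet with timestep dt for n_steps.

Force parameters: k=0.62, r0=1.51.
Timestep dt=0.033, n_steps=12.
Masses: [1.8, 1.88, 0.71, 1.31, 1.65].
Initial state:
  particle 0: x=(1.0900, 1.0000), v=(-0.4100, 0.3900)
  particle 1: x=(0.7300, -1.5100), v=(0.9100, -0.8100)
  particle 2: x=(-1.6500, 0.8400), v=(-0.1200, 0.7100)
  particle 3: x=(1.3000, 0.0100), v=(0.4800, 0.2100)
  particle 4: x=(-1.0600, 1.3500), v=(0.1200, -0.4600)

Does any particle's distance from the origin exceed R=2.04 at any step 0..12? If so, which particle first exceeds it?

no

step 0: x0=(1.0900, 1.0000) x1=(0.7300, -1.5100) x2=(-1.6500, 0.8400) x3=(1.3000, 0.0100) x4=(-1.0600, 1.3500)
step 1: x0=(1.0761, 1.0128) x1=(0.7597, -1.5360) x2=(-1.6523, 0.8624) x3=(1.3152, 0.0170) x4=(-1.0554, 1.3345)
step 2: x0=(1.0613, 1.0253) x1=(0.7885, -1.5606) x2=(-1.6513, 0.8828) x3=(1.3291, 0.0243) x4=(-1.0494, 1.3182)
step 3: x0=(1.0459, 1.0377) x1=(0.8166, -1.5836) x2=(-1.6470, 0.9011) x3=(1.3417, 0.0317) x4=(-1.0421, 1.3011)
step 4: x0=(1.0296, 1.0498) x1=(0.8438, -1.6050) x2=(-1.6393, 0.9172) x3=(1.3531, 0.0394) x4=(-1.0334, 1.2834)
step 5: x0=(1.0126, 1.0616) x1=(0.8703, -1.6249) x2=(-1.6284, 0.9312) x3=(1.3631, 0.0472) x4=(-1.0233, 1.2648)
step 6: x0=(0.9950, 1.0732) x1=(0.8958, -1.6432) x2=(-1.6143, 0.9431) x3=(1.3718, 0.0553) x4=(-1.0119, 1.2456)
step 7: x0=(0.9766, 1.0844) x1=(0.9205, -1.6598) x2=(-1.5970, 0.9527) x3=(1.3793, 0.0635) x4=(-0.9991, 1.2256)
step 8: x0=(0.9576, 1.0953) x1=(0.9443, -1.6748) x2=(-1.5765, 0.9602) x3=(1.3854, 0.0718) x4=(-0.9849, 1.2048)
step 9: x0=(0.9380, 1.1059) x1=(0.9672, -1.6880) x2=(-1.5530, 0.9656) x3=(1.3903, 0.0803) x4=(-0.9694, 1.1833)
step 10: x0=(0.9179, 1.1161) x1=(0.9892, -1.6996) x2=(-1.5265, 0.9688) x3=(1.3940, 0.0890) x4=(-0.9525, 1.1611)
step 11: x0=(0.8972, 1.1259) x1=(1.0103, -1.7094) x2=(-1.4972, 0.9698) x3=(1.3965, 0.0977) x4=(-0.9342, 1.1382)
step 12: x0=(0.8760, 1.1353) x1=(1.0305, -1.7175) x2=(-1.4650, 0.9688) x3=(1.3977, 0.1066) x4=(-0.9146, 1.1145)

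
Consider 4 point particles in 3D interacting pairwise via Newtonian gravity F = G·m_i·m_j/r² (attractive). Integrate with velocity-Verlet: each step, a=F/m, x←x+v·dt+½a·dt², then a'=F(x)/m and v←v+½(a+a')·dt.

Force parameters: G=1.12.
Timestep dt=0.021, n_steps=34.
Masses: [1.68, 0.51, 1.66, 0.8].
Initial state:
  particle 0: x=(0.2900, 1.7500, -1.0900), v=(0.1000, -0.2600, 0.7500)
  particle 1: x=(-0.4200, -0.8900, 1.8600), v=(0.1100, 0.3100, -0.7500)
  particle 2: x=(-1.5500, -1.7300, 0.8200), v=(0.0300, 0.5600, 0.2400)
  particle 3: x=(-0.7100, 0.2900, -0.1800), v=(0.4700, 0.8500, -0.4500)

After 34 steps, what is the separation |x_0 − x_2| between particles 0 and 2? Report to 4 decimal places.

3.5554

step 0: x0=(0.2900, 1.7500, -1.0900) x1=(-0.4200, -0.8900, 1.8600) x2=(-1.5500, -1.7300, 0.8200) x3=(-0.7100, 0.2900, -0.1800)
step 1: x0=(0.2921, 1.7445, -1.0742) x1=(-0.4178, -0.8835, 1.8441) x2=(-1.5493, -1.7182, 0.8250) x3=(-0.7001, 0.3079, -0.1894)
step 2: x0=(0.2941, 1.7388, -1.0583) x1=(-0.4157, -0.8771, 1.8280) x2=(-1.5485, -1.7062, 0.8301) x3=(-0.6901, 0.3257, -0.1989)
step 3: x0=(0.2960, 1.7331, -1.0424) x1=(-0.4139, -0.8707, 1.8116) x2=(-1.5477, -1.6941, 0.8351) x3=(-0.6801, 0.3436, -0.2084)
step 4: x0=(0.2978, 1.7272, -1.0264) x1=(-0.4122, -0.8645, 1.7949) x2=(-1.5467, -1.6819, 0.8402) x3=(-0.6700, 0.3616, -0.2178)
step 5: x0=(0.2996, 1.7212, -1.0103) x1=(-0.4107, -0.8582, 1.7780) x2=(-1.5456, -1.6696, 0.8452) x3=(-0.6598, 0.3795, -0.2273)
step 6: x0=(0.3012, 1.7150, -0.9941) x1=(-0.4094, -0.8521, 1.7608) x2=(-1.5445, -1.6571, 0.8503) x3=(-0.6495, 0.3976, -0.2368)
step 7: x0=(0.3028, 1.7087, -0.9778) x1=(-0.4083, -0.8460, 1.7434) x2=(-1.5432, -1.6445, 0.8553) x3=(-0.6391, 0.4157, -0.2463)
step 8: x0=(0.3043, 1.7023, -0.9615) x1=(-0.4074, -0.8400, 1.7257) x2=(-1.5418, -1.6317, 0.8604) x3=(-0.6286, 0.4338, -0.2558)
step 9: x0=(0.3057, 1.6957, -0.9450) x1=(-0.4067, -0.8340, 1.7077) x2=(-1.5403, -1.6188, 0.8654) x3=(-0.6181, 0.4520, -0.2653)
step 10: x0=(0.3070, 1.6890, -0.9285) x1=(-0.4062, -0.8281, 1.6895) x2=(-1.5387, -1.6058, 0.8705) x3=(-0.6074, 0.4703, -0.2748)
step 11: x0=(0.3082, 1.6821, -0.9119) x1=(-0.4060, -0.8223, 1.6710) x2=(-1.5370, -1.5926, 0.8756) x3=(-0.5965, 0.4887, -0.2844)
step 12: x0=(0.3093, 1.6751, -0.8952) x1=(-0.4060, -0.8166, 1.6522) x2=(-1.5351, -1.5794, 0.8806) x3=(-0.5856, 0.5072, -0.2940)
step 13: x0=(0.3102, 1.6679, -0.8784) x1=(-0.4062, -0.8110, 1.6332) x2=(-1.5332, -1.5659, 0.8857) x3=(-0.5745, 0.5259, -0.3036)
step 14: x0=(0.3111, 1.6605, -0.8615) x1=(-0.4066, -0.8054, 1.6139) x2=(-1.5311, -1.5524, 0.8908) x3=(-0.5632, 0.5446, -0.3133)
step 15: x0=(0.3118, 1.6529, -0.8445) x1=(-0.4073, -0.7999, 1.5944) x2=(-1.5289, -1.5387, 0.8958) x3=(-0.5518, 0.5635, -0.3230)
step 16: x0=(0.3124, 1.6452, -0.8274) x1=(-0.4083, -0.7945, 1.5745) x2=(-1.5266, -1.5248, 0.9009) x3=(-0.5402, 0.5825, -0.3328)
step 17: x0=(0.3129, 1.6372, -0.8102) x1=(-0.4095, -0.7892, 1.5544) x2=(-1.5241, -1.5109, 0.9060) x3=(-0.5284, 0.6018, -0.3425)
step 18: x0=(0.3132, 1.6291, -0.7929) x1=(-0.4110, -0.7840, 1.5340) x2=(-1.5216, -1.4967, 0.9111) x3=(-0.5164, 0.6212, -0.3524)
step 19: x0=(0.3134, 1.6208, -0.7755) x1=(-0.4128, -0.7789, 1.5134) x2=(-1.5188, -1.4825, 0.9162) x3=(-0.5042, 0.6408, -0.3622)
step 20: x0=(0.3134, 1.6122, -0.7580) x1=(-0.4148, -0.7739, 1.4925) x2=(-1.5160, -1.4681, 0.9212) x3=(-0.4917, 0.6606, -0.3722)
step 21: x0=(0.3132, 1.6034, -0.7404) x1=(-0.4172, -0.7690, 1.4713) x2=(-1.5130, -1.4535, 0.9263) x3=(-0.4790, 0.6806, -0.3822)
step 22: x0=(0.3128, 1.5944, -0.7227) x1=(-0.4199, -0.7642, 1.4498) x2=(-1.5098, -1.4388, 0.9314) x3=(-0.4660, 0.7009, -0.3922)
step 23: x0=(0.3123, 1.5851, -0.7048) x1=(-0.4229, -0.7595, 1.4281) x2=(-1.5066, -1.4240, 0.9365) x3=(-0.4527, 0.7215, -0.4023)
step 24: x0=(0.3115, 1.5756, -0.6869) x1=(-0.4262, -0.7549, 1.4061) x2=(-1.5031, -1.4090, 0.9416) x3=(-0.4391, 0.7424, -0.4125)
step 25: x0=(0.3105, 1.5658, -0.6689) x1=(-0.4299, -0.7505, 1.3839) x2=(-1.4995, -1.3938, 0.9467) x3=(-0.4251, 0.7637, -0.4227)
step 26: x0=(0.3093, 1.5557, -0.6507) x1=(-0.4339, -0.7461, 1.3614) x2=(-1.4957, -1.3785, 0.9518) x3=(-0.4107, 0.7853, -0.4330)
step 27: x0=(0.3078, 1.5453, -0.6325) x1=(-0.4384, -0.7419, 1.3386) x2=(-1.4918, -1.3631, 0.9569) x3=(-0.3959, 0.8073, -0.4433)
step 28: x0=(0.3061, 1.5346, -0.6141) x1=(-0.4432, -0.7379, 1.3156) x2=(-1.4877, -1.3474, 0.9619) x3=(-0.3806, 0.8297, -0.4537)
step 29: x0=(0.3040, 1.5235, -0.5956) x1=(-0.4484, -0.7339, 1.2923) x2=(-1.4834, -1.3317, 0.9670) x3=(-0.3647, 0.8527, -0.4641)
step 30: x0=(0.3016, 1.5121, -0.5770) x1=(-0.4540, -0.7301, 1.2688) x2=(-1.4789, -1.3157, 0.9721) x3=(-0.3483, 0.8761, -0.4746)
step 31: x0=(0.2988, 1.5003, -0.5584) x1=(-0.4601, -0.7265, 1.2450) x2=(-1.4743, -1.2996, 0.9771) x3=(-0.3312, 0.9002, -0.4851)
step 32: x0=(0.2956, 1.4880, -0.5396) x1=(-0.4666, -0.7230, 1.2210) x2=(-1.4694, -1.2833, 0.9822) x3=(-0.3133, 0.9248, -0.4956)
step 33: x0=(0.2919, 1.4753, -0.5208) x1=(-0.4736, -0.7197, 1.1968) x2=(-1.4643, -1.2669, 0.9872) x3=(-0.2947, 0.9502, -0.5061)
step 34: x0=(0.2878, 1.4621, -0.5019) x1=(-0.4811, -0.7165, 1.1723) x2=(-1.4591, -1.2503, 0.9922) x3=(-0.2750, 0.9764, -0.5166)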